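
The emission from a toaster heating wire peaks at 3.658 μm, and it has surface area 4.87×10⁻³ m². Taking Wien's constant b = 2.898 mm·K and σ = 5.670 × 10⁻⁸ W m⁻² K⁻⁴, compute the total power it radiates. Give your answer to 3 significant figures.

P ≈ 109 W

Wien's law: T = b/λ_max = 2.898×10⁻³/3.658×10⁻⁶ = 792.236 K.
Area A = 4.87×10⁻³ m².
Then P = σAT⁴ = 5.670×10⁻⁸×4.87×10⁻³×(792.236)⁴ = 109 W.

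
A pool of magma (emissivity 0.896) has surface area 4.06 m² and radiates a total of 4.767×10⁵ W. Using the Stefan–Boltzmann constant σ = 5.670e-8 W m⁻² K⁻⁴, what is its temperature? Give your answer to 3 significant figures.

Area A = 4.06 m².
P = εσAT⁴ ⇒ T = (P/(εσA))^(1/4) = (4.767×10⁵/(0.896×5.670×10⁻⁸×4.06))^(1/4) = 1.23×10³ K.

T ≈ 1.23×10³ K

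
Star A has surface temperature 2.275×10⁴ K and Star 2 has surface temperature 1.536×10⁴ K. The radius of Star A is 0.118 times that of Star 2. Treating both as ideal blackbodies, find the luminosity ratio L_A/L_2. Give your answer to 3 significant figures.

L_A/L_2 ≈ 0.0670

L ∝ R²T⁴, so L_A/L_2 = (R_A/R_2)²(T_A/T_2)⁴ = (0.118)² × (2.275×10⁴/1.536×10⁴)⁴ = 0.013924 × 4.81239 = 0.0670.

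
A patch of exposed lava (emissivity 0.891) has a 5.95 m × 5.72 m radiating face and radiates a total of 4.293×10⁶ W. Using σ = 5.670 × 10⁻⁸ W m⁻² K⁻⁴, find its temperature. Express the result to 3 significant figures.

T ≈ 1.26×10³ K

Area A = 5.95 × 5.72 = 34.034 m².
P = εσAT⁴ ⇒ T = (P/(εσA))^(1/4) = (4.293×10⁶/(0.891×5.670×10⁻⁸×34.034))^(1/4) = 1.26×10³ K.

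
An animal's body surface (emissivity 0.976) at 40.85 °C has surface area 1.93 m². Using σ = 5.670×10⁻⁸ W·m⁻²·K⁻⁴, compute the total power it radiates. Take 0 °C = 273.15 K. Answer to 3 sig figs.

P ≈ 1.04×10³ W

T = 40.85 °C + 273.15 = 314.00 K.
Area A = 1.93 m².
P = εσAT⁴ = 0.976 × 5.670×10⁻⁸ × 1.93 × (314.00)⁴ = 1.04×10³ W.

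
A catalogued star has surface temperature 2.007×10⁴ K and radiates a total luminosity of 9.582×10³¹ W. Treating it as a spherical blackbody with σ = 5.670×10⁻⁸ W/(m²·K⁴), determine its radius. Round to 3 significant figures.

R ≈ 2.88×10¹⁰ m

L = 4πR²σT⁴ ⇒ R = √(L/(4πσT⁴)).
σT⁴ = 9.19968×10⁹ W/m², so R = √(9.582×10³¹/(4π×9.19968×10⁹)) = 2.88×10¹⁰ m.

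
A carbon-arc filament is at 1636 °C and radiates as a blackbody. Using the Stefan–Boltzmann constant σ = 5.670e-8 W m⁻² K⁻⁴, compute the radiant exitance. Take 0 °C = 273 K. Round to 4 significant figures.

I ≈ 7.530×10⁵ W/m²

T = 1636 °C + 273 = 1909 K.
Stefan–Boltzmann: I = σT⁴ = 5.670×10⁻⁸ × (1909)⁴ = 7.530×10⁵ W/m².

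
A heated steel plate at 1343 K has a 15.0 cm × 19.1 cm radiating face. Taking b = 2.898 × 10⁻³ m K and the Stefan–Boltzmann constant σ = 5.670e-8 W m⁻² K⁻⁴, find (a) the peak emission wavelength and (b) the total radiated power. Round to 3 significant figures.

(a) λ_max = b/T = 2.898×10⁻³/1343 = 2.158×10⁻⁶ m = 2.16×10³ nm.
Area A = 0.150 × 0.191 = 0.02865 m².
(b) P = σAT⁴ = 5.670×10⁻⁸×0.02865×(1343)⁴ = 5.28×10³ W.

λ_max ≈ 2.16×10³ nm; P ≈ 5.28×10³ W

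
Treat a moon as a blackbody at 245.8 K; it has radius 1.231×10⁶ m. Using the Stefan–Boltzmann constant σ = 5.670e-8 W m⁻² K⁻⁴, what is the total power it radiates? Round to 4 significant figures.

P ≈ 3.941×10¹⁵ W

Surface area A = 4πR² = 4π(1.231×10⁶ m)² = 1.90426×10¹³ m².
P = σAT⁴ = 5.670×10⁻⁸ × 1.90426×10¹³ × (245.8)⁴ = 3.941×10¹⁵ W.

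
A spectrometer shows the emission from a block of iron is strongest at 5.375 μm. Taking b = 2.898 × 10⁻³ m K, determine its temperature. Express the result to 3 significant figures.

Wien's law gives T = b/λ_max = (2.898×10⁻³ m·K)/(5.375×10⁻⁶ m) = 539 K.

T ≈ 539 K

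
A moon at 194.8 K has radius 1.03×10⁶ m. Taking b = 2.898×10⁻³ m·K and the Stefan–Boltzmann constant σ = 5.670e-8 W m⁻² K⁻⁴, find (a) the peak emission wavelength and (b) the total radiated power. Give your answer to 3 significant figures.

λ_max ≈ 14.9 μm; P ≈ 1.09×10¹⁵ W

(a) λ_max = b/T = 2.898×10⁻³/194.8 = 1.488×10⁻⁵ m = 14.9 μm.
Surface area A = 4πR² = 4π(1.03×10⁶ m)² = 1.33317×10¹³ m².
(b) P = σAT⁴ = 5.670×10⁻⁸×1.33317×10¹³×(194.8)⁴ = 1.09×10¹⁵ W.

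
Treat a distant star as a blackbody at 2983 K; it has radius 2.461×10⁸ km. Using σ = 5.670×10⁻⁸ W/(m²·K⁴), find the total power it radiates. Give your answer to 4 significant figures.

P ≈ 3.417×10³⁰ W

Surface area A = 4πR² = 4π(2.461×10¹¹ m)² = 7.61085×10²³ m².
P = σAT⁴ = 5.670×10⁻⁸ × 7.61085×10²³ × (2983)⁴ = 3.417×10³⁰ W.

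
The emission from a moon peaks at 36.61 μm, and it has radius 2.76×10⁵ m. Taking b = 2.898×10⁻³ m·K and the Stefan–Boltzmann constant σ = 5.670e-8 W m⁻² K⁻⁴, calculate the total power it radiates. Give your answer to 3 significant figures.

P ≈ 2.13×10¹² W

Wien's law: T = b/λ_max = 2.898×10⁻³/3.661×10⁻⁵ = 79.1587 K.
Surface area A = 4πR² = 4π(2.76×10⁵ m)² = 9.57256×10¹¹ m².
Then P = σAT⁴ = 5.670×10⁻⁸×9.57256×10¹¹×(79.1587)⁴ = 2.13×10¹² W.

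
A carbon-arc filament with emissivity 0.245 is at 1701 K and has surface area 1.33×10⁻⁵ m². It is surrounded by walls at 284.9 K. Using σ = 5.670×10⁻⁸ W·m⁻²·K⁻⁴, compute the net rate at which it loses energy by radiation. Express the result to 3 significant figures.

Net loss ≈ 1.55 W

Area A = 1.33×10⁻⁵ m².
Net radiated power P_net = εσA(T⁴ − T₀⁴) = 0.245×5.670×10⁻⁸×1.33×10⁻⁵×(1701⁴ − 284.9⁴).
T⁴ − T₀⁴ = 8.37177×10¹² − 6.58825×10⁹ = 8.36518×10¹² K⁴, so P_net = 1.55 W.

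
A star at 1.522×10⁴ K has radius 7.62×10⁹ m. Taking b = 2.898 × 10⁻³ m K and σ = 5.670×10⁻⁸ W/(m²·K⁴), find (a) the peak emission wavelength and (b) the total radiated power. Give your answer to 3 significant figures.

λ_max ≈ 190 nm; P ≈ 2.22×10³⁰ W

(a) λ_max = b/T = 2.898×10⁻³/1.522×10⁴ = 1.904×10⁻⁷ m = 190 nm.
Surface area A = 4πR² = 4π(7.62×10⁹ m)² = 7.29659×10²⁰ m².
(b) P = σAT⁴ = 5.670×10⁻⁸×7.29659×10²⁰×(1.522×10⁴)⁴ = 2.22×10³⁰ W.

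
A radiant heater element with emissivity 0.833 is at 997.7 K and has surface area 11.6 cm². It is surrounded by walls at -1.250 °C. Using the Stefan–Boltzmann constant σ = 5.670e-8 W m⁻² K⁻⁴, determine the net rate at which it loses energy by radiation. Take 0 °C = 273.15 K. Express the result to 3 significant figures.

Net loss ≈ 54.0 W

Surroundings: T = -1.250 °C + 273.15 = 271.900 K.
Area A = 11.6 cm² = 1.16×10⁻³ m².
Net radiated power P_net = εσA(T⁴ − T₀⁴) = 0.833×5.670×10⁻⁸×1.16×10⁻³×(997.7⁴ − 271.900⁴).
T⁴ − T₀⁴ = 9.90832×10¹¹ − 5.46559×10⁹ = 9.85366×10¹¹ K⁴, so P_net = 54.0 W.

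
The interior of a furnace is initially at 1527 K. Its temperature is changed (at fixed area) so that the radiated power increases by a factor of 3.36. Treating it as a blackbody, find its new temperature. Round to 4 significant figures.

T₂ ≈ 2067 K

P ∝ T⁴, so T₂/T₁ = (P₂/P₁)^(1/4) = (3.36)^(1/4) = 1.35389.
T₂ = 1527 × 1.35389 = 2067 K.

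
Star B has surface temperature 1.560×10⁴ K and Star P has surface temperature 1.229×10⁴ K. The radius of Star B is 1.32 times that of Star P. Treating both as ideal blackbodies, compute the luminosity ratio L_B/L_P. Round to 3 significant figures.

L ∝ R²T⁴, so L_B/L_P = (R_B/R_P)²(T_B/T_P)⁴ = (1.32)² × (1.560×10⁴/1.229×10⁴)⁴ = 1.7424 × 2.59592 = 4.52.

L_B/L_P ≈ 4.52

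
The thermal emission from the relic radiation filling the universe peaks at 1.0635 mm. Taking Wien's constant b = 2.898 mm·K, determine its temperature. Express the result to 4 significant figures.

T ≈ 2.725 K

Wien's law gives T = b/λ_max = (2.898×10⁻³ m·K)/(1.0635×10⁻³ m) = 2.725 K.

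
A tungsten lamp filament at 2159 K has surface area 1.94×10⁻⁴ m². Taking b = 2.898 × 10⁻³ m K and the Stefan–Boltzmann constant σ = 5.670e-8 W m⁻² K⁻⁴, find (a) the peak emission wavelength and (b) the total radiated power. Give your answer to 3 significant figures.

(a) λ_max = b/T = 2.898×10⁻³/2159 = 1.342×10⁻⁶ m = 1.34 μm.
Area A = 1.94×10⁻⁴ m².
(b) P = σAT⁴ = 5.670×10⁻⁸×1.94×10⁻⁴×(2159)⁴ = 239 W.

λ_max ≈ 1.34 μm; P ≈ 239 W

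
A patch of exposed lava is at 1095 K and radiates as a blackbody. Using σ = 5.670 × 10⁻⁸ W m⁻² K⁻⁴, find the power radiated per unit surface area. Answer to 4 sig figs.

I ≈ 8.152×10⁴ W/m²

Stefan–Boltzmann: I = σT⁴ = 5.670×10⁻⁸ × (1095)⁴ = 8.152×10⁴ W/m².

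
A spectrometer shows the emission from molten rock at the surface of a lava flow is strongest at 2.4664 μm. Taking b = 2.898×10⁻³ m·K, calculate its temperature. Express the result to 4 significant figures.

T ≈ 1175 K

Wien's law gives T = b/λ_max = (2.898×10⁻³ m·K)/(2.4664×10⁻⁶ m) = 1175 K.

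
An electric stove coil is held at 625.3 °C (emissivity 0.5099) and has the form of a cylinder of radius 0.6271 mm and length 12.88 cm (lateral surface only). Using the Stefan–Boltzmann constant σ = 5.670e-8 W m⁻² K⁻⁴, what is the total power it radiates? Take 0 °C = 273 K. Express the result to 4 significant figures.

P ≈ 9.554 W

T = 625.3 °C + 273 = 898.3 K.
Lateral area A = 2πrL = 2π×6.271×10⁻⁴×0.1288 = 5.07496×10⁻⁴ m².
P = εσAT⁴ = 0.5099 × 5.670×10⁻⁸ × 5.07496×10⁻⁴ × (898.3)⁴ = 9.554 W.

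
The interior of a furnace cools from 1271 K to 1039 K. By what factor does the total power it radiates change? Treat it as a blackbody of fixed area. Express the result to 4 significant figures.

P₂/P₁ ≈ 0.4466

P ∝ T⁴, so P₂/P₁ = (T₂/T₁)⁴ = (1039/1271)⁴ = (0.817467)⁴ = 0.4466.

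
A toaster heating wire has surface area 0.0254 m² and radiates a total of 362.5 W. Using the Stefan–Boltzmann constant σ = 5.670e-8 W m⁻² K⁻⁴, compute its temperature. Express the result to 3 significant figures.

T ≈ 708 K

Area A = 0.0254 m².
P = σAT⁴ ⇒ T = (P/(σA))^(1/4) = (362.5/(5.670×10⁻⁸×0.0254))^(1/4) = 708 K.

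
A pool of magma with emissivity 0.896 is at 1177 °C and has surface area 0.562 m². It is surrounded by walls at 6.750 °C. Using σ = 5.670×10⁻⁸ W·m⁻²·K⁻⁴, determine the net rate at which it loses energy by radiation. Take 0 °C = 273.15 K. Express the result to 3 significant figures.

T = 1177 °C + 273.15 = 1450.15 K.
Surroundings: T = 6.750 °C + 273.15 = 279.900 K.
Area A = 0.562 m².
Net radiated power P_net = εσA(T⁴ − T₀⁴) = 0.896×5.670×10⁻⁸×0.562×(1450.15⁴ − 279.900⁴).
T⁴ − T₀⁴ = 4.42234×10¹² − 6.13778×10⁹ = 4.41620×10¹² K⁴, so P_net = 1.26×10⁵ W.

Net loss ≈ 1.26×10⁵ W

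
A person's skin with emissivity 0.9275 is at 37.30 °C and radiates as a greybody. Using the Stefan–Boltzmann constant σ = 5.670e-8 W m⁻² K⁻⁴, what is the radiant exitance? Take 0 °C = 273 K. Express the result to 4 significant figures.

I ≈ 487.6 W/m²

T = 37.30 °C + 273 = 310.30 K.
Stefan–Boltzmann: I = εσT⁴ = 0.9275 × 5.670×10⁻⁸ × (310.30)⁴ = 487.6 W/m².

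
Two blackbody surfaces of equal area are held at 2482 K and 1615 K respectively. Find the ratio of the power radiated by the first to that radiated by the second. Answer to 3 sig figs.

P₁/P₂ ≈ 5.58

With equal areas, P₁/P₂ = (T₁/T₂)⁴ = (2482/1615)⁴ = 5.58.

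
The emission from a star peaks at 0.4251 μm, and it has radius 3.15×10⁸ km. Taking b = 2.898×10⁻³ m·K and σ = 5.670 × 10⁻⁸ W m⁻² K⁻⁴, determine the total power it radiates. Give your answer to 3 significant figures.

Wien's law: T = b/λ_max = 2.898×10⁻³/4.251×10⁻⁷ = 6817.22 K.
Surface area A = 4πR² = 4π(3.15×10¹¹ m)² = 1.24690×10²⁴ m².
Then P = σAT⁴ = 5.670×10⁻⁸×1.24690×10²⁴×(6817.22)⁴ = 1.53×10³² W.

P ≈ 1.53×10³² W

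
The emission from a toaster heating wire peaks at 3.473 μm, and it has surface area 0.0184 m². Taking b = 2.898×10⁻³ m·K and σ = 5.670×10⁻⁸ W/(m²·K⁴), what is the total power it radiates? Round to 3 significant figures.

Wien's law: T = b/λ_max = 2.898×10⁻³/3.473×10⁻⁶ = 834.437 K.
Area A = 0.0184 m².
Then P = σAT⁴ = 5.670×10⁻⁸×0.0184×(834.437)⁴ = 506 W.

P ≈ 506 W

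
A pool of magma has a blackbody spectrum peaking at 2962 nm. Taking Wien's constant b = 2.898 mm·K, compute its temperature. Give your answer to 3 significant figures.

T ≈ 978 K

Wien's law gives T = b/λ_max = (2.898×10⁻³ m·K)/(2.962×10⁻⁶ m) = 978 K.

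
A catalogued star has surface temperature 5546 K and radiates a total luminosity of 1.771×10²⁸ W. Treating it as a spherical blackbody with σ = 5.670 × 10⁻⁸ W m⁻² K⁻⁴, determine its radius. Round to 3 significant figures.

R ≈ 5.13×10⁹ m

L = 4πR²σT⁴ ⇒ R = √(L/(4πσT⁴)).
σT⁴ = 5.36417×10⁷ W/m², so R = √(1.771×10²⁸/(4π×5.36417×10⁷)) = 5.13×10⁹ m.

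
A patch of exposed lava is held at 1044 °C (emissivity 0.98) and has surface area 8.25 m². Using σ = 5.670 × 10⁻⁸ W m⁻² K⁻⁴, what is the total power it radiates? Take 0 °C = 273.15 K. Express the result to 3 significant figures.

T = 1044 °C + 273.15 = 1317.15 K.
Area A = 8.25 m².
P = εσAT⁴ = 0.98 × 5.670×10⁻⁸ × 8.25 × (1317.15)⁴ = 1.38×10⁶ W.

P ≈ 1.38×10⁶ W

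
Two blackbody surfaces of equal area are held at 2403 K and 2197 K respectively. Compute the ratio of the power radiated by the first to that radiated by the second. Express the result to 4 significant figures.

P₁/P₂ ≈ 1.431

With equal areas, P₁/P₂ = (T₁/T₂)⁴ = (2403/2197)⁴ = 1.431.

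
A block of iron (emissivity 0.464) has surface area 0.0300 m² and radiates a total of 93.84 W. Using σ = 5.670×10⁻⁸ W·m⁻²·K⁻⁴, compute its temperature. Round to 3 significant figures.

T ≈ 587 K

Area A = 0.0300 m².
P = εσAT⁴ ⇒ T = (P/(εσA))^(1/4) = (93.84/(0.464×5.670×10⁻⁸×0.0300))^(1/4) = 587 K.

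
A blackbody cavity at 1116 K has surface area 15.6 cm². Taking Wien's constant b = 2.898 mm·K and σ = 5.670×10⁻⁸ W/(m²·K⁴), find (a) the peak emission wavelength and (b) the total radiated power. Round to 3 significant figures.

(a) λ_max = b/T = 2.898×10⁻³/1116 = 2.597×10⁻⁶ m = 2.60×10³ nm.
Area A = 15.6 cm² = 1.56×10⁻³ m².
(b) P = σAT⁴ = 5.670×10⁻⁸×1.56×10⁻³×(1116)⁴ = 137 W.

λ_max ≈ 2.60×10³ nm; P ≈ 137 W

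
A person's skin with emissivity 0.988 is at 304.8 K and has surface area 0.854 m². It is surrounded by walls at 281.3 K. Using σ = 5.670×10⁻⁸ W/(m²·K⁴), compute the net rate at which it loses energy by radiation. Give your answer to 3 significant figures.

Area A = 0.854 m².
Net radiated power P_net = εσA(T⁴ − T₀⁴) = 0.988×5.670×10⁻⁸×0.854×(304.8⁴ − 281.3⁴).
T⁴ − T₀⁴ = 8.63097×10⁹ − 6.26151×10⁹ = 2.36946×10⁹ K⁴, so P_net = 113 W.

Net loss ≈ 113 W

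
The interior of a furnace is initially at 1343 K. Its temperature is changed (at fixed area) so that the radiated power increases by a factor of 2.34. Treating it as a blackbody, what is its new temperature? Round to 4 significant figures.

P ∝ T⁴, so T₂/T₁ = (P₂/P₁)^(1/4) = (2.34)^(1/4) = 1.23681.
T₂ = 1343 × 1.23681 = 1661 K.

T₂ ≈ 1661 K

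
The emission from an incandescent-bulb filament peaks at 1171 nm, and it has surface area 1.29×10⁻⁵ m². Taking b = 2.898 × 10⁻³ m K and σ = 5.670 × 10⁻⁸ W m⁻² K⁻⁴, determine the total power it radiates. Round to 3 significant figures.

Wien's law: T = b/λ_max = 2.898×10⁻³/1.171×10⁻⁶ = 2474.81 K.
Area A = 1.29×10⁻⁵ m².
Then P = σAT⁴ = 5.670×10⁻⁸×1.29×10⁻⁵×(2474.81)⁴ = 27.4 W.

P ≈ 27.4 W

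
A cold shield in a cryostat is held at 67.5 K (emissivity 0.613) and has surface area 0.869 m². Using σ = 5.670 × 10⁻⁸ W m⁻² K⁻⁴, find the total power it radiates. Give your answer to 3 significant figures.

P ≈ 0.627 W

Area A = 0.869 m².
P = εσAT⁴ = 0.613 × 5.670×10⁻⁸ × 0.869 × (67.5)⁴ = 0.627 W.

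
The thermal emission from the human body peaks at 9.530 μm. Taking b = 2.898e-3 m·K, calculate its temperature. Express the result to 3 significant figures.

Wien's law gives T = b/λ_max = (2.898×10⁻³ m·K)/(9.530×10⁻⁶ m) = 304 K.

T ≈ 304 K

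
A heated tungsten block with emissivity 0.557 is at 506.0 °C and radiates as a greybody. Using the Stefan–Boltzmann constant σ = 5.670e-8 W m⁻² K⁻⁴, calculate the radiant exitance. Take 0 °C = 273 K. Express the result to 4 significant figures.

T = 506.0 °C + 273 = 779.0 K.
Stefan–Boltzmann: I = εσT⁴ = 0.557 × 5.670×10⁻⁸ × (779.0)⁴ = 1.163×10⁴ W/m².

I ≈ 1.163×10⁴ W/m²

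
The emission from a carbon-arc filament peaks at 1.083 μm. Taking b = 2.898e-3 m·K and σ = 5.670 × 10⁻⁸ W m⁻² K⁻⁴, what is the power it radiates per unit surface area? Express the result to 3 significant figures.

Wien's law: T = b/λ_max = 2.898×10⁻³/1.083×10⁻⁶ = 2675.90 K.
Then I = σT⁴ = 5.670×10⁻⁸×(2675.90)⁴ = 2.91×10⁶ W/m².

I ≈ 2.91×10⁶ W/m²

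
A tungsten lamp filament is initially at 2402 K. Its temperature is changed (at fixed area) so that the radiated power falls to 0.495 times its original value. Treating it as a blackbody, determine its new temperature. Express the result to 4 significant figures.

T₂ ≈ 2015 K

P ∝ T⁴, so T₂/T₁ = (P₂/P₁)^(1/4) = (0.495)^(1/4) = 0.838786.
T₂ = 2402 × 0.838786 = 2015 K.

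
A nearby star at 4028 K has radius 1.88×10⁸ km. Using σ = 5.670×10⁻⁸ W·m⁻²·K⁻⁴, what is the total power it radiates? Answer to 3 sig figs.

P ≈ 6.63×10³⁰ W

Surface area A = 4πR² = 4π(1.88×10¹¹ m)² = 4.44146×10²³ m².
P = σAT⁴ = 5.670×10⁻⁸ × 4.44146×10²³ × (4028)⁴ = 6.63×10³⁰ W.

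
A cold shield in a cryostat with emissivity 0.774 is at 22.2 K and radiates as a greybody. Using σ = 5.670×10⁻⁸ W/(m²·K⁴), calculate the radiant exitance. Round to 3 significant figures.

I ≈ 0.0107 W/m²

Stefan–Boltzmann: I = εσT⁴ = 0.774 × 5.670×10⁻⁸ × (22.2)⁴ = 0.0107 W/m².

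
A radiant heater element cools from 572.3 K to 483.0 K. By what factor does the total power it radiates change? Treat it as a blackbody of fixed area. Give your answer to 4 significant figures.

P₂/P₁ ≈ 0.5073

P ∝ T⁴, so P₂/P₁ = (T₂/T₁)⁴ = (483.0/572.3)⁴ = (0.843963)⁴ = 0.5073.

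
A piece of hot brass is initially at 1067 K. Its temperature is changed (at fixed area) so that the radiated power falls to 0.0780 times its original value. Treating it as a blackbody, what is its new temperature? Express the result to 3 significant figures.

T₂ ≈ 564 K

P ∝ T⁴, so T₂/T₁ = (P₂/P₁)^(1/4) = (0.0780)^(1/4) = 0.528474.
T₂ = 1067 × 0.528474 = 564 K.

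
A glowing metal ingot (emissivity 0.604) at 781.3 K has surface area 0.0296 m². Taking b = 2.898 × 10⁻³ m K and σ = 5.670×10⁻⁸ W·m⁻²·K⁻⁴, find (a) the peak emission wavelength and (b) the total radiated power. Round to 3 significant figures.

λ_max ≈ 3.71 μm; P ≈ 378 W

(a) λ_max = b/T = 2.898×10⁻³/781.3 = 3.709×10⁻⁶ m = 3.71 μm.
Area A = 0.0296 m².
(b) P = εσAT⁴ = 0.604×5.670×10⁻⁸×0.0296×(781.3)⁴ = 378 W.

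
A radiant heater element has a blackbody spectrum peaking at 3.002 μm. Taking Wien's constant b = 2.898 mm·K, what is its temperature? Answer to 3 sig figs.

T ≈ 965 K

Wien's law gives T = b/λ_max = (2.898×10⁻³ m·K)/(3.002×10⁻⁶ m) = 965 K.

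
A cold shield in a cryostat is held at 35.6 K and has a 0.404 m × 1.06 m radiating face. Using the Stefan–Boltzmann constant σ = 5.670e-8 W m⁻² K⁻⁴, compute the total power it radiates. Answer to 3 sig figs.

Area A = 0.404 × 1.06 = 0.42824 m².
P = σAT⁴ = 5.670×10⁻⁸ × 0.42824 × (35.6)⁴ = 0.0390 W.

P ≈ 0.0390 W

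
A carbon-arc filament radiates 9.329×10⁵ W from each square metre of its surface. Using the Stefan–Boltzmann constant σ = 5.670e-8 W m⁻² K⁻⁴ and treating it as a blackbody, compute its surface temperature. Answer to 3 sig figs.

I = σT⁴, so T = (I/σ)^(1/4) = (9.329×10⁵/(5.670×10⁻⁸))^(1/4) = 2.01×10³ K.

T ≈ 2.01×10³ K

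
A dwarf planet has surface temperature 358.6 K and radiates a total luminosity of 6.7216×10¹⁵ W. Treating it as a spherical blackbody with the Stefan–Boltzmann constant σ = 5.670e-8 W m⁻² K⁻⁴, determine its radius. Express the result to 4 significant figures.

R ≈ 7.553×10⁵ m

L = 4πR²σT⁴ ⇒ R = √(L/(4πσT⁴)).
σT⁴ = 937.614 W/m², so R = √(6.7216×10¹⁵/(4π×937.614)) = 7.553×10⁵ m.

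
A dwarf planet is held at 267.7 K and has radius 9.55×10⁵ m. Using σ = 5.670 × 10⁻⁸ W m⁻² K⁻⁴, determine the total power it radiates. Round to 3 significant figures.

Surface area A = 4πR² = 4π(9.55×10⁵ m)² = 1.14608×10¹³ m².
P = σAT⁴ = 5.670×10⁻⁸ × 1.14608×10¹³ × (267.7)⁴ = 3.34×10¹⁵ W.

P ≈ 3.34×10¹⁵ W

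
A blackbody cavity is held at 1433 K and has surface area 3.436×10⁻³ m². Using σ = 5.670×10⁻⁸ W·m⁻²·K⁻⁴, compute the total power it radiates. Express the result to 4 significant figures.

P ≈ 821.5 W

Area A = 3.436×10⁻³ m².
P = σAT⁴ = 5.670×10⁻⁸ × 3.436×10⁻³ × (1433)⁴ = 821.5 W.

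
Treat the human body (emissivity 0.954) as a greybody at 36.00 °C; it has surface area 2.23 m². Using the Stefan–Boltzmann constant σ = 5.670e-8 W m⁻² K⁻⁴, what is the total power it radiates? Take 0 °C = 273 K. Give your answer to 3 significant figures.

P ≈ 1.10×10³ W

T = 36.00 °C + 273 = 309.00 K.
Area A = 2.23 m².
P = εσAT⁴ = 0.954 × 5.670×10⁻⁸ × 2.23 × (309.00)⁴ = 1.10×10³ W.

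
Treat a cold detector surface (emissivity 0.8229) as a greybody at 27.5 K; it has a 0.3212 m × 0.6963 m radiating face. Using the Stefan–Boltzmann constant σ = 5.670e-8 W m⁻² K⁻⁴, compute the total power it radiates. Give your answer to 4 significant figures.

P ≈ 5.968×10⁻³ W

Area A = 0.3212 × 0.6963 = 0.223652 m².
P = εσAT⁴ = 0.8229 × 5.670×10⁻⁸ × 0.223652 × (27.5)⁴ = 5.968×10⁻³ W.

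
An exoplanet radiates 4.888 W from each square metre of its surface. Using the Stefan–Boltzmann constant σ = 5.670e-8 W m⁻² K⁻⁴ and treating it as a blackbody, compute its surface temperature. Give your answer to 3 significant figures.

T ≈ 96.4 K

I = σT⁴, so T = (I/σ)^(1/4) = (4.888/(5.670×10⁻⁸))^(1/4) = 96.4 K.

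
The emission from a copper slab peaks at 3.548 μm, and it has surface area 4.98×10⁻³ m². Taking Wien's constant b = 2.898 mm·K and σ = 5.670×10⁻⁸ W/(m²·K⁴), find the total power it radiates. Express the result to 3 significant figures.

Wien's law: T = b/λ_max = 2.898×10⁻³/3.548×10⁻⁶ = 816.798 K.
Area A = 4.98×10⁻³ m².
Then P = σAT⁴ = 5.670×10⁻⁸×4.98×10⁻³×(816.798)⁴ = 126 W.

P ≈ 126 W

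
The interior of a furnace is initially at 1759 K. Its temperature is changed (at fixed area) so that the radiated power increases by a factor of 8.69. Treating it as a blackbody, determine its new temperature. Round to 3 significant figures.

T₂ ≈ 3.02×10³ K

P ∝ T⁴, so T₂/T₁ = (P₂/P₁)^(1/4) = (8.69)^(1/4) = 1.71694.
T₂ = 1759 × 1.71694 = 3.02×10³ K.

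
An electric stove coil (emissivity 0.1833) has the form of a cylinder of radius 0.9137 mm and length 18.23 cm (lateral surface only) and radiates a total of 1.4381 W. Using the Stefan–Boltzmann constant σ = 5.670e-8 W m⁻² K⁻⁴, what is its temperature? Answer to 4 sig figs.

Lateral area A = 2πrL = 2π×9.137×10⁻⁴×0.1823 = 1.04657×10⁻³ m².
P = εσAT⁴ ⇒ T = (P/(εσA))^(1/4) = (1.4381/(0.1833×5.670×10⁻⁸×1.04657×10⁻³))^(1/4) = 603.0 K.

T ≈ 603.0 K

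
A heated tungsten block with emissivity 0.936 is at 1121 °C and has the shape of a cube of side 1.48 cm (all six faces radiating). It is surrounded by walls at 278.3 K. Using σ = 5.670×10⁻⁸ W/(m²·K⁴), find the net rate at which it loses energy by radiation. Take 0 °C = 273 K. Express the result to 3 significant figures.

T = 1121 °C + 273 = 1394 K.
Area A = 6s² = 6×(0.0148 m)² = 1.31424×10⁻³ m².
Net radiated power P_net = εσA(T⁴ − T₀⁴) = 0.936×5.670×10⁻⁸×1.31424×10⁻³×(1394⁴ − 278.3⁴).
T⁴ − T₀⁴ = 3.77617×10¹² − 5.99864×10⁹ = 3.77017×10¹² K⁴, so P_net = 263 W.

Net loss ≈ 263 W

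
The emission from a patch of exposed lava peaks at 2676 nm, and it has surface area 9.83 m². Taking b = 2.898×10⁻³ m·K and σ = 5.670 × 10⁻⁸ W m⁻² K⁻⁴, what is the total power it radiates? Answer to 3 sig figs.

Wien's law: T = b/λ_max = 2.898×10⁻³/2.676×10⁻⁶ = 1082.96 K.
Area A = 9.83 m².
Then P = σAT⁴ = 5.670×10⁻⁸×9.83×(1082.96)⁴ = 7.67×10⁵ W.

P ≈ 7.67×10⁵ W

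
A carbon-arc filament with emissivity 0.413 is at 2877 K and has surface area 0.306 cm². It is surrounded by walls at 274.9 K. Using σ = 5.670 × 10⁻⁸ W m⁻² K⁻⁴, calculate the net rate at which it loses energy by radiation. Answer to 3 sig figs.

Net loss ≈ 49.1 W

Area A = 0.306 cm² = 3.06×10⁻⁵ m².
Net radiated power P_net = εσA(T⁴ − T₀⁴) = 0.413×5.670×10⁻⁸×3.06×10⁻⁵×(2877⁴ − 274.9⁴).
T⁴ − T₀⁴ = 6.85109×10¹³ − 5.71083×10⁹ = 6.85052×10¹³ K⁴, so P_net = 49.1 W.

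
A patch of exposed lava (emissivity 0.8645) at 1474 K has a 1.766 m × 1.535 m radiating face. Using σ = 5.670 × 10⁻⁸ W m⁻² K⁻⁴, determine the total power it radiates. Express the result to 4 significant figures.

P ≈ 6.272×10⁵ W

Area A = 1.766 × 1.535 = 2.71081 m².
P = εσAT⁴ = 0.8645 × 5.670×10⁻⁸ × 2.71081 × (1474)⁴ = 6.272×10⁵ W.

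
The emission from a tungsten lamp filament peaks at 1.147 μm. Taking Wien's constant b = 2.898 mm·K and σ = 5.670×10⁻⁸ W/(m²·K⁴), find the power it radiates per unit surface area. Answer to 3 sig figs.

I ≈ 2.31×10⁶ W/m²

Wien's law: T = b/λ_max = 2.898×10⁻³/1.147×10⁻⁶ = 2526.59 K.
Then I = σT⁴ = 5.670×10⁻⁸×(2526.59)⁴ = 2.31×10⁶ W/m².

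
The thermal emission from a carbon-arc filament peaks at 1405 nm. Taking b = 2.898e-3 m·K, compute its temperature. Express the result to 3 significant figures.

Wien's law gives T = b/λ_max = (2.898×10⁻³ m·K)/(1.405×10⁻⁶ m) = 2.06×10³ K.

T ≈ 2.06×10³ K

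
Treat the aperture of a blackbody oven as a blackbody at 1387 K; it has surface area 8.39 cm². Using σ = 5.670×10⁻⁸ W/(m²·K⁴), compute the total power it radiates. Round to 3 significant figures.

P ≈ 176 W

Area A = 8.39 cm² = 8.39×10⁻⁴ m².
P = σAT⁴ = 5.670×10⁻⁸ × 8.39×10⁻⁴ × (1387)⁴ = 176 W.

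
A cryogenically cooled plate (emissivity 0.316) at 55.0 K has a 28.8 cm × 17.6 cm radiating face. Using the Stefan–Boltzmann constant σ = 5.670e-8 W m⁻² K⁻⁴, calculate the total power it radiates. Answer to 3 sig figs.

Area A = 0.288 × 0.176 = 0.050688 m².
P = εσAT⁴ = 0.316 × 5.670×10⁻⁸ × 0.050688 × (55.0)⁴ = 8.31×10⁻³ W.

P ≈ 8.31×10⁻³ W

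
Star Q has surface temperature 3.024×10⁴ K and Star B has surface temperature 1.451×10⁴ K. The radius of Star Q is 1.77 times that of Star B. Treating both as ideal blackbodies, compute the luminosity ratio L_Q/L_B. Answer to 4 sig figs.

L ∝ R²T⁴, so L_Q/L_B = (R_Q/R_B)²(T_Q/T_B)⁴ = (1.77)² × (3.024×10⁴/1.451×10⁴)⁴ = 3.1329 × 18.8650 = 59.10.

L_Q/L_B ≈ 59.10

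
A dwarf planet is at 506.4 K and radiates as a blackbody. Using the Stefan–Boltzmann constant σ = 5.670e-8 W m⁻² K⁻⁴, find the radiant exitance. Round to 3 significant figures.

Stefan–Boltzmann: I = σT⁴ = 5.670×10⁻⁸ × (506.4)⁴ = 3.73×10³ W/m².

I ≈ 3.73×10³ W/m²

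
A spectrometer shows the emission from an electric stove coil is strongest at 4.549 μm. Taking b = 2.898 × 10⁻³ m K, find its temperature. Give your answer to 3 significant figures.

T ≈ 637 K

Wien's law gives T = b/λ_max = (2.898×10⁻³ m·K)/(4.549×10⁻⁶ m) = 637 K.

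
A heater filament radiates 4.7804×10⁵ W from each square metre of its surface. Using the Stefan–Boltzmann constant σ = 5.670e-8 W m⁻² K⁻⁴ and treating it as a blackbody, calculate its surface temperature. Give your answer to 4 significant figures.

T ≈ 1704 K

I = σT⁴, so T = (I/σ)^(1/4) = (4.7804×10⁵/(5.670×10⁻⁸))^(1/4) = 1704 K.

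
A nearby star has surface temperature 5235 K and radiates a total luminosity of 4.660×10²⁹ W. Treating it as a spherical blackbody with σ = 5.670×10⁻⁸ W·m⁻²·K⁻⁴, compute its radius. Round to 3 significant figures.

L = 4πR²σT⁴ ⇒ R = √(L/(4πσT⁴)).
σT⁴ = 4.25843×10⁷ W/m², so R = √(4.660×10²⁹/(4π×4.25843×10⁷)) = 2.95×10¹⁰ m.

R ≈ 2.95×10¹⁰ m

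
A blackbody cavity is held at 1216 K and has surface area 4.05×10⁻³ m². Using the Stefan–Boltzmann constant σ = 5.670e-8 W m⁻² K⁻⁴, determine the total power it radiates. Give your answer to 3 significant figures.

P ≈ 502 W

Area A = 4.05×10⁻³ m².
P = σAT⁴ = 5.670×10⁻⁸ × 4.05×10⁻³ × (1216)⁴ = 502 W.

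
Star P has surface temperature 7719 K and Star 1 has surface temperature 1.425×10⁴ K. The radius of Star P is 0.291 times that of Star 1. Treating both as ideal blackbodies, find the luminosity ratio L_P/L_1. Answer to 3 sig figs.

L_P/L_1 ≈ 7.29×10⁻³

L ∝ R²T⁴, so L_P/L_1 = (R_P/R_1)²(T_P/T_1)⁴ = (0.291)² × (7719/1.425×10⁴)⁴ = 0.084681 × 0.0860963 = 7.29×10⁻³.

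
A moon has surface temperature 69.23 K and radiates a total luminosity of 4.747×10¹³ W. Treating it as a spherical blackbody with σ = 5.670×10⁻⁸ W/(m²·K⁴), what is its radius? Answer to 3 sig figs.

R ≈ 1.70×10⁶ m

L = 4πR²σT⁴ ⇒ R = √(L/(4πσT⁴)).
σT⁴ = 1.30245 W/m², so R = √(4.747×10¹³/(4π×1.30245)) = 1.70×10⁶ m.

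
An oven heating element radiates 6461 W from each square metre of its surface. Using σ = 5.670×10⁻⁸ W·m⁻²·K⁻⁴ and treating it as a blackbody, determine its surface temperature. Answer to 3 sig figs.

T ≈ 581 K

I = σT⁴, so T = (I/σ)^(1/4) = (6461/(5.670×10⁻⁸))^(1/4) = 581 K.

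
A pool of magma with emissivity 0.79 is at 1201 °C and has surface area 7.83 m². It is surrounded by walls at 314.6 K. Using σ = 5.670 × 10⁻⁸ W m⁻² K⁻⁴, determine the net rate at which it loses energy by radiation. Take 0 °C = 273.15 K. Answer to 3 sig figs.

T = 1201 °C + 273.15 = 1474.15 K.
Area A = 7.83 m².
Net radiated power P_net = εσA(T⁴ − T₀⁴) = 0.79×5.670×10⁻⁸×7.83×(1474.15⁴ − 314.6⁴).
T⁴ − T₀⁴ = 4.72244×10¹² − 9.79569×10⁹ = 4.71264×10¹² K⁴, so P_net = 1.65×10⁶ W.

Net loss ≈ 1.65×10⁶ W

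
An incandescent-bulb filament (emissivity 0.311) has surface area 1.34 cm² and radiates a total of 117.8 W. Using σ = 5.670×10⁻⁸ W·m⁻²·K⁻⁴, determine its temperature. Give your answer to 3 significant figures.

T ≈ 2.66×10³ K

Area A = 1.34 cm² = 1.34×10⁻⁴ m².
P = εσAT⁴ ⇒ T = (P/(εσA))^(1/4) = (117.8/(0.311×5.670×10⁻⁸×1.34×10⁻⁴))^(1/4) = 2.66×10³ K.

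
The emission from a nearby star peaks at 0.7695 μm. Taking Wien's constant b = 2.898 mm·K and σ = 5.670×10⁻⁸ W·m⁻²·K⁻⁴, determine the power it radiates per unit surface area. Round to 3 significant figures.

I ≈ 1.14×10⁷ W/m²

Wien's law: T = b/λ_max = 2.898×10⁻³/7.695×10⁻⁷ = 3766.08 K.
Then I = σT⁴ = 5.670×10⁻⁸×(3766.08)⁴ = 1.14×10⁷ W/m².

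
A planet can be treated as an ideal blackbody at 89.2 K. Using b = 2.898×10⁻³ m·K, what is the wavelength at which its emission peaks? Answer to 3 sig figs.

Wien's displacement law: λ_max = b/T = (2.898×10⁻³ m·K)/(89.2 K) = 3.249×10⁻⁵ m.
That is 32.5 μm, in the infrared range.

λ_max ≈ 32.5 μm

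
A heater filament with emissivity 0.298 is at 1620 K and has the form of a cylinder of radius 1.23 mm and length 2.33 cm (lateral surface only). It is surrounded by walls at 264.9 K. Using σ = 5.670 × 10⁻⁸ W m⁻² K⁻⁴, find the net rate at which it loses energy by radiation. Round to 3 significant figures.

Net loss ≈ 20.9 W

Lateral area A = 2πrL = 2π×1.23×10⁻³×0.0233 = 1.80070×10⁻⁴ m².
Net radiated power P_net = εσA(T⁴ − T₀⁴) = 0.298×5.670×10⁻⁸×1.80070×10⁻⁴×(1620⁴ − 264.9⁴).
T⁴ − T₀⁴ = 6.88748×10¹² − 4.92411×10⁹ = 6.88256×10¹² K⁴, so P_net = 20.9 W.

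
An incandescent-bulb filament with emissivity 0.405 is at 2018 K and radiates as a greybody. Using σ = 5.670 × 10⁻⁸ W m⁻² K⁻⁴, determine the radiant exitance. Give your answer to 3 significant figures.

I ≈ 3.81×10⁵ W/m²

Stefan–Boltzmann: I = εσT⁴ = 0.405 × 5.670×10⁻⁸ × (2018)⁴ = 3.81×10⁵ W/m².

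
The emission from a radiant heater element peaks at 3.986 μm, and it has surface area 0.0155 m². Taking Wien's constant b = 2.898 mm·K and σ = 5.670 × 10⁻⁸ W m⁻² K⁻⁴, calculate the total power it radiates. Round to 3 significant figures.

P ≈ 246 W

Wien's law: T = b/λ_max = 2.898×10⁻³/3.986×10⁻⁶ = 727.045 K.
Area A = 0.0155 m².
Then P = σAT⁴ = 5.670×10⁻⁸×0.0155×(727.045)⁴ = 246 W.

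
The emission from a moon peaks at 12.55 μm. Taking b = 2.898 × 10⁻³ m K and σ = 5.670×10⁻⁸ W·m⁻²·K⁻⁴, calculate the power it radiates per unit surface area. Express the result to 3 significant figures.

I ≈ 161 W/m²

Wien's law: T = b/λ_max = 2.898×10⁻³/1.255×10⁻⁵ = 230.916 K.
Then I = σT⁴ = 5.670×10⁻⁸×(230.916)⁴ = 161 W/m².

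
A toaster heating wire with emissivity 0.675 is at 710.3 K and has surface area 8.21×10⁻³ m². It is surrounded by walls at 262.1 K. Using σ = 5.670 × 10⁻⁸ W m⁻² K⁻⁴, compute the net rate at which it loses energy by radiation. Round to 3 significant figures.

Net loss ≈ 78.5 W

Area A = 8.21×10⁻³ m².
Net radiated power P_net = εσA(T⁴ − T₀⁴) = 0.675×5.670×10⁻⁸×8.21×10⁻³×(710.3⁴ − 262.1⁴).
T⁴ − T₀⁴ = 2.54547×10¹¹ − 4.71920×10⁹ = 2.49828×10¹¹ K⁴, so P_net = 78.5 W.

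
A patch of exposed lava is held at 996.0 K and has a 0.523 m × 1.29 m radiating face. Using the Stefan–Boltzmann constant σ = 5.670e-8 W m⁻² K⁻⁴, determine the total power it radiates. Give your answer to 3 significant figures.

P ≈ 3.76×10⁴ W

Area A = 0.523 × 1.29 = 0.67467 m².
P = σAT⁴ = 5.670×10⁻⁸ × 0.67467 × (996.0)⁴ = 3.76×10⁴ W.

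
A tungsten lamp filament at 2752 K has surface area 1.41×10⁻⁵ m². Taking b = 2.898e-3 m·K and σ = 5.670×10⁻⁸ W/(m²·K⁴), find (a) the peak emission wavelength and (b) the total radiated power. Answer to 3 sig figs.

(a) λ_max = b/T = 2.898×10⁻³/2752 = 1.053×10⁻⁶ m = 1.05 μm.
Area A = 1.41×10⁻⁵ m².
(b) P = σAT⁴ = 5.670×10⁻⁸×1.41×10⁻⁵×(2752)⁴ = 45.9 W.

λ_max ≈ 1.05 μm; P ≈ 45.9 W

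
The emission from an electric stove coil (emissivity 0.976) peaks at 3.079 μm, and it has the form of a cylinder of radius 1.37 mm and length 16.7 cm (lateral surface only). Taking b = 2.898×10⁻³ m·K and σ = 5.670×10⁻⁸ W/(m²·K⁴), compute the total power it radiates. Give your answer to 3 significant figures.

P ≈ 62.4 W

Wien's law: T = b/λ_max = 2.898×10⁻³/3.079×10⁻⁶ = 941.215 K.
Lateral area A = 2πrL = 2π×1.37×10⁻³×0.167 = 1.43753×10⁻³ m².
Then P = εσAT⁴ = 0.976×5.670×10⁻⁸×1.43753×10⁻³×(941.215)⁴ = 62.4 W.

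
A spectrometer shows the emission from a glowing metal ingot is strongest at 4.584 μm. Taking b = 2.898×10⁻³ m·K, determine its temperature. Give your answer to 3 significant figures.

T ≈ 632 K

Wien's law gives T = b/λ_max = (2.898×10⁻³ m·K)/(4.584×10⁻⁶ m) = 632 K.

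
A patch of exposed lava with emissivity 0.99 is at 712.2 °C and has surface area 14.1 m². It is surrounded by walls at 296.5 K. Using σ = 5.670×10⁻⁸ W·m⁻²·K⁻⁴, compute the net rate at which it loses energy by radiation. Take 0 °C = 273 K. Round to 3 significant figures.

T = 712.2 °C + 273 = 985.2 K.
Area A = 14.1 m².
Net radiated power P_net = εσA(T⁴ − T₀⁴) = 0.99×5.670×10⁻⁸×14.1×(985.2⁴ − 296.5⁴).
T⁴ − T₀⁴ = 9.42101×10¹¹ − 7.72856×10⁹ = 9.34372×10¹¹ K⁴, so P_net = 7.40×10⁵ W.

Net loss ≈ 7.40×10⁵ W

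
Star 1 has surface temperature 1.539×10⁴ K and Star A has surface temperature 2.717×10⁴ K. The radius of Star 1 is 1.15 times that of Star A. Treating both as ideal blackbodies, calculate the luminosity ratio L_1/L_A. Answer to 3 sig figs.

L ∝ R²T⁴, so L_1/L_A = (R_1/R_A)²(T_1/T_A)⁴ = (1.15)² × (1.539×10⁴/2.717×10⁴)⁴ = 1.3225 × 0.102943 = 0.136.

L_1/L_A ≈ 0.136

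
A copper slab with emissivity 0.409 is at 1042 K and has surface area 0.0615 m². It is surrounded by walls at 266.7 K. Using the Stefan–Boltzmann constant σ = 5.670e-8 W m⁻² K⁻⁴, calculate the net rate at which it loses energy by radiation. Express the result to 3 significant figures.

Area A = 0.0615 m².
Net radiated power P_net = εσA(T⁴ − T₀⁴) = 0.409×5.670×10⁻⁸×0.0615×(1042⁴ − 266.7⁴).
T⁴ − T₀⁴ = 1.17888×10¹² − 5.05932×10⁹ = 1.17382×10¹² K⁴, so P_net = 1.67×10³ W.

Net loss ≈ 1.67×10³ W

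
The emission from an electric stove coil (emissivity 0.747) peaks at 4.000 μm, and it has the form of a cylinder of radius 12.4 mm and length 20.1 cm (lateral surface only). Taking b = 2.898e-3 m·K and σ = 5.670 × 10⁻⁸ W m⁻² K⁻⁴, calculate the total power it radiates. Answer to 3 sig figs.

P ≈ 183 W

Wien's law: T = b/λ_max = 2.898×10⁻³/4.000×10⁻⁶ = 724.500 K.
Lateral area A = 2πrL = 2π×0.0124×0.201 = 0.0156602 m².
Then P = εσAT⁴ = 0.747×5.670×10⁻⁸×0.0156602×(724.500)⁴ = 183 W.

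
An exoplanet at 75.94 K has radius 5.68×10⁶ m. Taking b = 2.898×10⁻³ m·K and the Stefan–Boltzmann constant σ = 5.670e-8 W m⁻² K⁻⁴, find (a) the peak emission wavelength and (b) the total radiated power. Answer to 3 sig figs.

λ_max ≈ 38.2 μm; P ≈ 7.64×10¹⁴ W

(a) λ_max = b/T = 2.898×10⁻³/75.94 = 3.816×10⁻⁵ m = 38.2 μm.
Surface area A = 4πR² = 4π(5.68×10⁶ m)² = 4.05421×10¹⁴ m².
(b) P = σAT⁴ = 5.670×10⁻⁸×4.05421×10¹⁴×(75.94)⁴ = 7.64×10¹⁴ W.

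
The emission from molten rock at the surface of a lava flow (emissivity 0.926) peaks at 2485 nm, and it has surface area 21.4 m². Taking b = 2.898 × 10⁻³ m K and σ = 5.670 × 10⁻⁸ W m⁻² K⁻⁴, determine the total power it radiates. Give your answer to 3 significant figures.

P ≈ 2.08×10⁶ W

Wien's law: T = b/λ_max = 2.898×10⁻³/2.485×10⁻⁶ = 1166.20 K.
Area A = 21.4 m².
Then P = εσAT⁴ = 0.926×5.670×10⁻⁸×21.4×(1166.20)⁴ = 2.08×10⁶ W.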